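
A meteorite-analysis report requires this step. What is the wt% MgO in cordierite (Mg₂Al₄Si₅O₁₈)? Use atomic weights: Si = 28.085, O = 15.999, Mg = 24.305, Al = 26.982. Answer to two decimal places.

Formula mass = 584.945 g/mol.
2 Mg → 2.0000 mol MgO per formula unit; M(MgO) = 40.304, so MgO mass = 80.608 g.
80.608/584.945 × 100 = 13.78 wt%.

13.78 wt%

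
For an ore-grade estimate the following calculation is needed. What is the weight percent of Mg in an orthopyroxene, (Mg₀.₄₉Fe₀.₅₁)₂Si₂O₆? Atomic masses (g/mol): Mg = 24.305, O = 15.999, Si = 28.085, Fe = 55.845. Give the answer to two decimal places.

M((Mg₀.₄₉Fe₀.₅₁)₂Si₂O₆) = 232.945 g/mol.
Mg contributes 0.98 × 24.305 = 23.819 g per mole.
23.819/232.945 = 0.1023 → 10.23%.

10.23 mass %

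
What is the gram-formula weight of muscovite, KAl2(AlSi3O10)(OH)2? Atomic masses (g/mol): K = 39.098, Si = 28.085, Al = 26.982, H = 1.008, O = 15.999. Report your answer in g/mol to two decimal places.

K: 1 × 39.098 = 39.0980
Al: 3 × 26.982 = 80.9460
Si: 3 × 28.085 = 84.2550
O: 12 × 15.999 = 191.9880
H: 2 × 1.008 = 2.0160
Summing the contributions gives the formula mass.

398.30 g/mol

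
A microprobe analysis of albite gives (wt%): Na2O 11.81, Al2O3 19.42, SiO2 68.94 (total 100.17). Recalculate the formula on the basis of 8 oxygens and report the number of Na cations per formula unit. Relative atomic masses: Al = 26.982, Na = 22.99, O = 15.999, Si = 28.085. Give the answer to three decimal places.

Na2O (M=61.979): mol = 0.19055; Na = 0.38110, O = 0.19055.
Al2O3 (M=101.961): mol = 0.19046; Al = 0.38092, O = 0.57138.
SiO2 (M=60.083): mol = 1.14741; Si = 1.14741, O = 2.29482.
ΣO = 3.05675; factor = 8/ΣO = 2.61716.
Na apfu = 0.38110 × 2.61716 = 0.997.

0.997 Na apfu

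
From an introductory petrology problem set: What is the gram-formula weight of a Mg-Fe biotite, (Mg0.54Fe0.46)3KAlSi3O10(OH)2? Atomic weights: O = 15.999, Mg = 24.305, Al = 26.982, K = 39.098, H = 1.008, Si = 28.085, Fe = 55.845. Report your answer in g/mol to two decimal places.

460.78 g/mol

M = 1.62*24.305 + 1.38*55.845 + 1*39.098 + 1*26.982 + 3*28.085 + 12*15.999 + 2*1.008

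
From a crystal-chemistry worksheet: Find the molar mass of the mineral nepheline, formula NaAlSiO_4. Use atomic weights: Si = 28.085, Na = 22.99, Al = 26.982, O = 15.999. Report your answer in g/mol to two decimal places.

142.05 g/mol

M = 1(22.99) + 1(26.982) + 1(28.085) + 4(15.999)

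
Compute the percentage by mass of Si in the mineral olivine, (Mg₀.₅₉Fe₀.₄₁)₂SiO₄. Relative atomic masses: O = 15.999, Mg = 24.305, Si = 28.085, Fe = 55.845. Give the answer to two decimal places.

Molar mass of (Mg₀.₅₉Fe₀.₄₁)₂SiO₄: 1.18·24.305 + 0.82·55.845 + 1·28.085 + 4·15.999 = 166.554 g/mol.
Mass of Si per formula unit: 1 × 28.085 = 28.085 g.
Weight fraction Si = 28.085 / 166.554 = 0.1686.

16.86 mass %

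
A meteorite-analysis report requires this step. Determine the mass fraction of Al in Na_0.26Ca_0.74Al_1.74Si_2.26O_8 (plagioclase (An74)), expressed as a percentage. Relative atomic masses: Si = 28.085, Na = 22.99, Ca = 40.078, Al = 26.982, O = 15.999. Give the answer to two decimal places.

M(Na_0.26Ca_0.74Al_1.74Si_2.26O_8) = 274.048 g/mol.
Al contributes 1.74 × 26.982 = 46.949 g per mole.
46.949/274.048 = 0.1713 → 17.13%.

17.13 weight percent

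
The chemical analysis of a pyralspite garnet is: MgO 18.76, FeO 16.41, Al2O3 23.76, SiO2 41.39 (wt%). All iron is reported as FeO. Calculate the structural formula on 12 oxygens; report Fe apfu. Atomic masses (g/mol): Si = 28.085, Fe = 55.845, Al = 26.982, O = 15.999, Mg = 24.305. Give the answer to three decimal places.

MgO: 18.76/40.304 = 0.46546 mol → 0.46546 mol Mg, 0.46546 mol O.
FeO: 16.41/71.844 = 0.22841 mol → 0.22841 mol Fe, 0.22841 mol O.
Al2O3: 23.76/101.961 = 0.23303 mol → 0.46606 mol Al, 0.69909 mol O.
SiO2: 41.39/60.083 = 0.68888 mol → 0.68888 mol Si, 1.37776 mol O.
Total oxygen = 2.77072 mol. Normalization factor = 12/2.77072 = 4.33100.
Fe per 12 O = 0.22841 × 4.33100 = 0.989.

0.989 Fe apfu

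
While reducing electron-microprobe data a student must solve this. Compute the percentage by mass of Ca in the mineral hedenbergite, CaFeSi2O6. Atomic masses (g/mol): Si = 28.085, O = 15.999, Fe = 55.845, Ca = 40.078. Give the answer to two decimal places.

M(CaFeSi2O6) = 248.087 g/mol.
Ca contributes 1 × 40.078 = 40.078 g per mole.
40.078/248.087 = 0.1615 → 16.15%.

16.15 wt%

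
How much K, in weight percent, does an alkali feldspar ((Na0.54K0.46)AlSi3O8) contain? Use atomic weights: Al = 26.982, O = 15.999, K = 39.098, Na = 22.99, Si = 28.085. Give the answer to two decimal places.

M((Na0.54K0.46)AlSi3O8) = 269.629 g/mol.
K contributes 0.46 × 39.098 = 17.985 g per mole.
17.985/269.629 = 0.0667 → 6.67%.

6.67 weight percent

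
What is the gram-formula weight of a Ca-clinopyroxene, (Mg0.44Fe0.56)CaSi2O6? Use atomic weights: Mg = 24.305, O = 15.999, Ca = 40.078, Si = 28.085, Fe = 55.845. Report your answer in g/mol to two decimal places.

The formula mass is the sum 0.44×24.305 + 0.56×55.845 + 1×40.078 + 2×28.085 + 6×15.999.

234.21 g/mol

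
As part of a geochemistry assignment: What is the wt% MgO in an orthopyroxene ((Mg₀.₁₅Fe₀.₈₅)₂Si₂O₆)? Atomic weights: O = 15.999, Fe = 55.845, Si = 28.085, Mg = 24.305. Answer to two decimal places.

M((Mg₀.₁₅Fe₀.₈₅)₂Si₂O₆) = 254.392 g/mol; M(MgO) = 40.304 g/mol.
Moles MgO per formula unit = 0.30 Mg ÷ 1 = 0.3000.
MgO fraction = (0.3000 × 40.304) / 254.392 = 12.091/254.392 = 0.0475.

4.75 wt%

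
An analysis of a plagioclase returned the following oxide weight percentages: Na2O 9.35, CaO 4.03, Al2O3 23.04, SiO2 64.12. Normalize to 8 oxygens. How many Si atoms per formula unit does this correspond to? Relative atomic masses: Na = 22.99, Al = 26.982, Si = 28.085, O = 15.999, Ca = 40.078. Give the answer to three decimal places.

Na2O: 9.35/61.979 = 0.15086 mol → 0.30172 mol Na, 0.15086 mol O.
CaO: 4.03/56.077 = 0.07187 mol → 0.07187 mol Ca, 0.07187 mol O.
Al2O3: 23.04/101.961 = 0.22597 mol → 0.45194 mol Al, 0.67791 mol O.
SiO2: 64.12/60.083 = 1.06719 mol → 1.06719 mol Si, 2.13438 mol O.
Total oxygen = 3.03502 mol. Normalization factor = 8/3.03502 = 2.63590.
Si per 8 O = 1.06719 × 2.63590 = 2.813.

2.813 Si apfu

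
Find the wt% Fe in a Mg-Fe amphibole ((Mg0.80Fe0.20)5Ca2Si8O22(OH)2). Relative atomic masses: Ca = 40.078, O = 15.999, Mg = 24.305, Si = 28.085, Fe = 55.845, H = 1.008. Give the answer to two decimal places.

6.62 weight percent

Formula mass = 4·24.305 + 1·55.845 + 2·40.078 + 8·28.085 + 24·15.999 + 2·1.008 = 843.893 g/mol, of which 55.845 g is Fe.
So Fe makes up 55.845/843.893 = 0.0662 of the mass, i.e. 6.62%.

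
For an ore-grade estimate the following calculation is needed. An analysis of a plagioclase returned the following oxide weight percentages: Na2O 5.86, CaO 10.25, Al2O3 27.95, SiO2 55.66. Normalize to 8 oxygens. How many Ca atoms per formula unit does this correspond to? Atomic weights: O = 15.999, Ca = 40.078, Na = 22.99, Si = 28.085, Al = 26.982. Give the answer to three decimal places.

0.495 Ca apfu

5.86 wt% Na2O ÷ 61.979 g/mol = 0.09455 mol, giving 0.18910 Na and 0.09455 O.
10.25 wt% CaO ÷ 56.077 g/mol = 0.18278 mol, giving 0.18278 Ca and 0.18278 O.
27.95 wt% Al2O3 ÷ 101.961 g/mol = 0.27412 mol, giving 0.54824 Al and 0.82236 O.
55.66 wt% SiO2 ÷ 60.083 g/mol = 0.92639 mol, giving 0.92639 Si and 1.85278 O.
Oxygen sums to 2.95247; scaling by 8/2.95247 = 2.70960 puts the formula on 8 O.
Ca: 0.18278 × 2.70960 = 0.495 atoms per formula unit.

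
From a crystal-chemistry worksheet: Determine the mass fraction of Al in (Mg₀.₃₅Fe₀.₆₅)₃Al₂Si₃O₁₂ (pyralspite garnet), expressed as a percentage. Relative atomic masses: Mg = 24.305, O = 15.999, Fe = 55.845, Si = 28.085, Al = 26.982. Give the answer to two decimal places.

Molar mass of (Mg₀.₃₅Fe₀.₆₅)₃Al₂Si₃O₁₂: 1.05×24.305 + 1.95×55.845 + 2×26.982 + 3×28.085 + 12×15.999 = 464.625 g/mol.
Mass of Al per formula unit: 2 × 26.982 = 53.964 g.
Weight fraction Al = 53.964 / 464.625 = 0.1161.

11.61 weight percent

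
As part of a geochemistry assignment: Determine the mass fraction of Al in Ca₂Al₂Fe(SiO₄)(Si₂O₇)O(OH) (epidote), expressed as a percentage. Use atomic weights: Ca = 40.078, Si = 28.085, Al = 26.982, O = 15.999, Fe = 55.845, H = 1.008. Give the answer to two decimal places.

Formula mass = 2×40.078 + 2×26.982 + 1×55.845 + 3×28.085 + 13×15.999 + 1×1.008 = 483.215 g/mol, of which 53.964 g is Al.
So Al makes up 53.964/483.215 = 0.1117 of the mass, i.e. 11.17%.

11.17 weight percent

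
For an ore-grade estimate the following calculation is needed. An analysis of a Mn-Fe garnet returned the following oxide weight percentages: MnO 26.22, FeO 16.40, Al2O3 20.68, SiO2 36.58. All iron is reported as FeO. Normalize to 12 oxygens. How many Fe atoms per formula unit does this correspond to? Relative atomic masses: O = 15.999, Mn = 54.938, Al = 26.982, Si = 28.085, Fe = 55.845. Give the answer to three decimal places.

26.22 wt% MnO ÷ 70.937 g/mol = 0.36962 mol, giving 0.36962 Mn and 0.36962 O.
16.40 wt% FeO ÷ 71.844 g/mol = 0.22827 mol, giving 0.22827 Fe and 0.22827 O.
20.68 wt% Al2O3 ÷ 101.961 g/mol = 0.20282 mol, giving 0.40564 Al and 0.60846 O.
36.58 wt% SiO2 ÷ 60.083 g/mol = 0.60882 mol, giving 0.60882 Si and 1.21764 O.
Oxygen sums to 2.42399; scaling by 12/2.42399 = 4.95052 puts the formula on 12 O.
Fe: 0.22827 × 4.95052 = 1.130 atoms per formula unit.

1.130 Fe apfu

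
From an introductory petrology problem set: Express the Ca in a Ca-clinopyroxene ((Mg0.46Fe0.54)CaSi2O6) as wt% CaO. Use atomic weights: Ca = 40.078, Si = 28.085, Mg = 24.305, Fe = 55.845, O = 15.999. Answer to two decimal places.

24.01 wt%

Molar mass of (Mg0.46Fe0.54)CaSi2O6 = 0.46×24.305 + 0.54×55.845 + 1×40.078 + 2×28.085 + 6×15.999 = 233.579 g/mol.
Each formula unit contains 1 Ca, equivalent to 1/1 = 1.0000 mol CaO.
M(CaO) = 1×40.078 + 1×15.999 = 56.077 g/mol.
Mass of CaO per formula unit = 1.0000 × 56.077 = 56.077 g.
CaO wt% = 56.077 / 233.579 × 100 = 24.01%.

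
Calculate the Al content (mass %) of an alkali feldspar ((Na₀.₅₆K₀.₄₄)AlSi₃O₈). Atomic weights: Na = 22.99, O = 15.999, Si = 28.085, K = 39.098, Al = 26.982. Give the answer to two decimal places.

Formula mass = 0.56×22.99 + 0.44×39.098 + 1×26.982 + 3×28.085 + 8×15.999 = 269.307 g/mol, of which 26.982 g is Al.
So Al makes up 26.982/269.307 = 0.1002 of the mass, i.e. 10.02%.

10.02 mass %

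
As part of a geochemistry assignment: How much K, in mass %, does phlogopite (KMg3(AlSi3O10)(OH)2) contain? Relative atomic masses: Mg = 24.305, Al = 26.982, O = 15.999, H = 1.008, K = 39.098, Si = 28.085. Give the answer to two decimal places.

Formula mass = 1*39.098 + 3*24.305 + 1*26.982 + 3*28.085 + 12*15.999 + 2*1.008 = 417.254 g/mol, of which 39.098 g is K.
So K makes up 39.098/417.254 = 0.0937 of the mass, i.e. 9.37%.

9.37 mass %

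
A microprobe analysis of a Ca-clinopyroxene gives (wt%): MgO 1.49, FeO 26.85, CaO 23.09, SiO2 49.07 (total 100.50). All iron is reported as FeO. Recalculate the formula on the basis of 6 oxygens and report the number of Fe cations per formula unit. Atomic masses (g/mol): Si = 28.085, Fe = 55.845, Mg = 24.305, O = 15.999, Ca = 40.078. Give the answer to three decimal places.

0.913 Fe apfu

MgO: 1.49/40.304 = 0.03697 mol → 0.03697 mol Mg, 0.03697 mol O.
FeO: 26.85/71.844 = 0.37373 mol → 0.37373 mol Fe, 0.37373 mol O.
CaO: 23.09/56.077 = 0.41176 mol → 0.41176 mol Ca, 0.41176 mol O.
SiO2: 49.07/60.083 = 0.81670 mol → 0.81670 mol Si, 1.63340 mol O.
Total oxygen = 2.45586 mol. Normalization factor = 6/2.45586 = 2.44314.
Fe per 6 O = 0.37373 × 2.44314 = 0.913.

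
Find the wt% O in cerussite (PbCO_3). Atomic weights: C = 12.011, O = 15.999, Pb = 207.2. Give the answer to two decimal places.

Formula mass = 1×207.2 + 1×12.011 + 3×15.999 = 267.208 g/mol, of which 47.997 g is O.
So O makes up 47.997/267.208 = 0.1796 of the mass, i.e. 17.96%.

17.96 wt%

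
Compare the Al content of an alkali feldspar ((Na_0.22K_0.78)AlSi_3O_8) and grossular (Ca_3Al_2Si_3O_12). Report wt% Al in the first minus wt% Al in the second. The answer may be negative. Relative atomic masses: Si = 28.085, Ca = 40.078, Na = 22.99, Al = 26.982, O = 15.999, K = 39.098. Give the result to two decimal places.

M((Na_0.22K_0.78)AlSi_3O_8) = 274.783 g/mol, so wt% Al = 26.982/274.783 × 100 = 9.82%.
M(Ca_3Al_2Si_3O_12) = 450.441 g/mol, so wt% Al = 53.964/450.441 × 100 = 11.98%.
9.82 − 11.98 = -2.16 pp.

-2.16 percentage points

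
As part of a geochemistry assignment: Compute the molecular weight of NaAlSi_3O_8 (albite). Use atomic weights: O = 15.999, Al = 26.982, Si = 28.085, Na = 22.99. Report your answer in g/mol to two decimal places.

The formula mass is the sum 1(22.99) + 1(26.982) + 3(28.085) + 8(15.999).

262.22 g/mol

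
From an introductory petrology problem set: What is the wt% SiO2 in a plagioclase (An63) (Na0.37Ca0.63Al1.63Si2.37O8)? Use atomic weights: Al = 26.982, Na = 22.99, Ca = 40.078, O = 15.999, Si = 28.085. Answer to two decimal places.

Molar mass of Na0.37Ca0.63Al1.63Si2.37O8 = 0.37·22.99 + 0.63·40.078 + 1.63·26.982 + 2.37·28.085 + 8·15.999 = 272.290 g/mol.
Each formula unit contains 2.37 Si, equivalent to 2.37/1 = 2.3700 mol SiO2.
M(SiO2) = 1×28.085 + 2×15.999 = 60.083 g/mol.
Mass of SiO2 per formula unit = 2.3700 × 60.083 = 142.397 g.
SiO2 wt% = 142.397 / 272.290 × 100 = 52.30%.

52.30 wt%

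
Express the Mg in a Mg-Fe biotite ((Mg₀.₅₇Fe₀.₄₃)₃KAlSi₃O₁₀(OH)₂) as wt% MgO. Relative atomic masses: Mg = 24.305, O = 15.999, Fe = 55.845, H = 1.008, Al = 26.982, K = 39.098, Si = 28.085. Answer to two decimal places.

15.05 wt%

Formula mass = 457.941 g/mol.
1.71 Mg → 1.7100 mol MgO per formula unit; M(MgO) = 40.304, so MgO mass = 68.920 g.
68.920/457.941 × 100 = 15.05 wt%.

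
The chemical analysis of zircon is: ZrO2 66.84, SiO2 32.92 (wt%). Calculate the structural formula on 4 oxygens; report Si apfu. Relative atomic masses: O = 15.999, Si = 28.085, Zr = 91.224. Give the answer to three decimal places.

1.005 Si apfu

66.84 wt% ZrO2 ÷ 123.222 g/mol = 0.54244 mol, giving 0.54244 Zr and 1.08488 O.
32.92 wt% SiO2 ÷ 60.083 g/mol = 0.54791 mol, giving 0.54791 Si and 1.09582 O.
Oxygen sums to 2.18070; scaling by 4/2.18070 = 1.83427 puts the formula on 4 O.
Si: 0.54791 × 1.83427 = 1.005 atoms per formula unit.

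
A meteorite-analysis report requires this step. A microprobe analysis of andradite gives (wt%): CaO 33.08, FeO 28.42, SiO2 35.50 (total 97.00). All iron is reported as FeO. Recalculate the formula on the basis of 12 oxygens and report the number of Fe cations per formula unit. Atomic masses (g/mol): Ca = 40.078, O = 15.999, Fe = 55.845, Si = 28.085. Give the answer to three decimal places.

CaO (M=56.077): mol = 0.58990; Ca = 0.58990, O = 0.58990.
FeO (M=71.844): mol = 0.39558; Fe = 0.39558, O = 0.39558.
SiO2 (M=60.083): mol = 0.59085; Si = 0.59085, O = 1.18170.
ΣO = 2.16718; factor = 12/ΣO = 5.53715.
Fe apfu = 0.39558 × 5.53715 = 2.190.

2.190 Fe apfu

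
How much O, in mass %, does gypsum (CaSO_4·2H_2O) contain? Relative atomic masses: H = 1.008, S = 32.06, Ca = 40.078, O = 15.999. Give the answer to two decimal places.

M(CaSO_4·2H_2O) = 172.164 g/mol.
O contributes 6 × 15.999 = 95.994 g per mole.
95.994/172.164 = 0.5576 → 55.76%.

55.76 mass %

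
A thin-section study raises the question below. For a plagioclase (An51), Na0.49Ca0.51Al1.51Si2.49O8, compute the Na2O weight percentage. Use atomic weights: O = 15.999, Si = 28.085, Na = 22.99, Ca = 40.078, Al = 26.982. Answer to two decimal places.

5.62 wt%

Molar mass of Na0.49Ca0.51Al1.51Si2.49O8 = 0.49·22.99 + 0.51·40.078 + 1.51·26.982 + 2.49·28.085 + 8·15.999 = 270.371 g/mol.
Each formula unit contains 0.49 Na, equivalent to 0.49/2 = 0.2450 mol Na2O.
M(Na2O) = 2×22.99 + 1×15.999 = 61.979 g/mol.
Mass of Na2O per formula unit = 0.2450 × 61.979 = 15.185 g.
Na2O wt% = 15.185 / 270.371 × 100 = 5.62%.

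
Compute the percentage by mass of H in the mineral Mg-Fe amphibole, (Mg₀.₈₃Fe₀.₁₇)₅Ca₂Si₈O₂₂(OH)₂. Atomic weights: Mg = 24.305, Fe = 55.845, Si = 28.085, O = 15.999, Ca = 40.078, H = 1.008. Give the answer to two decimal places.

Formula mass = 4.15·24.305 + 0.85·55.845 + 2·40.078 + 8·28.085 + 24·15.999 + 2·1.008 = 839.162 g/mol, of which 2.016 g is H.
So H makes up 2.016/839.162 = 0.0024 of the mass, i.e. 0.24%.

0.24 wt%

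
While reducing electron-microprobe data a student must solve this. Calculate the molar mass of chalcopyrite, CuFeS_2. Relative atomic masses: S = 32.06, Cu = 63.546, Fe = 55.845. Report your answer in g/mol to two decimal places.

183.51 g/mol

M = 1·63.546 + 1·55.845 + 2·32.06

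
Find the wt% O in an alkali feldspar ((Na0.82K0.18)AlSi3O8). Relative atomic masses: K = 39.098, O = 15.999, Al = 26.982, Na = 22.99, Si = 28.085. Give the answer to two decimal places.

48.28 mass %

Molar mass of (Na0.82K0.18)AlSi3O8: 0.82·22.99 + 0.18·39.098 + 1·26.982 + 3·28.085 + 8·15.999 = 265.118 g/mol.
Mass of O per formula unit: 8 × 15.999 = 127.992 g.
Weight fraction O = 127.992 / 265.118 = 0.4828.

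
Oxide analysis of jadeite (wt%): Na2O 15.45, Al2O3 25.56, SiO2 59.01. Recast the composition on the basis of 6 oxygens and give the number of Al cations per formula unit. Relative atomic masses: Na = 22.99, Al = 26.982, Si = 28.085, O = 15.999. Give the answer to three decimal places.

1.014 Al apfu

15.45 wt% Na2O ÷ 61.979 g/mol = 0.24928 mol, giving 0.49856 Na and 0.24928 O.
25.56 wt% Al2O3 ÷ 101.961 g/mol = 0.25068 mol, giving 0.50136 Al and 0.75204 O.
59.01 wt% SiO2 ÷ 60.083 g/mol = 0.98214 mol, giving 0.98214 Si and 1.96428 O.
Oxygen sums to 2.96560; scaling by 6/2.96560 = 2.02320 puts the formula on 6 O.
Al: 0.50136 × 2.02320 = 1.014 atoms per formula unit.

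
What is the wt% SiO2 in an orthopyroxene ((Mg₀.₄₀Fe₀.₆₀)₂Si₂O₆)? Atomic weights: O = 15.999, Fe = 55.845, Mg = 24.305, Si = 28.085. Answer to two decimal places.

Molar mass of (Mg₀.₄₀Fe₀.₆₀)₂Si₂O₆ = 0.80·24.305 + 1.20·55.845 + 2·28.085 + 6·15.999 = 238.622 g/mol.
Each formula unit contains 2 Si, equivalent to 2/1 = 2.0000 mol SiO2.
M(SiO2) = 1×28.085 + 2×15.999 = 60.083 g/mol.
Mass of SiO2 per formula unit = 2.0000 × 60.083 = 120.166 g.
SiO2 wt% = 120.166 / 238.622 × 100 = 50.36%.

50.36 wt%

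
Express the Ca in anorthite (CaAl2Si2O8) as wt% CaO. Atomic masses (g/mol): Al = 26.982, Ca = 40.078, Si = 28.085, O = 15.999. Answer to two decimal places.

20.16 wt%

M(CaAl2Si2O8) = 278.204 g/mol; M(CaO) = 56.077 g/mol.
Moles CaO per formula unit = 1 Ca ÷ 1 = 1.0000.
CaO fraction = (1.0000 × 56.077) / 278.204 = 56.077/278.204 = 0.2016.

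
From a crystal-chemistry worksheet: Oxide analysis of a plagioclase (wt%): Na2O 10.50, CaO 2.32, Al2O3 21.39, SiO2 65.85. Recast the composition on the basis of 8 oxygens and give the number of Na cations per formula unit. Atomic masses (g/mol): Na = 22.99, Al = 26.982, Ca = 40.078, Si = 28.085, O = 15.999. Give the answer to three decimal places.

10.50 wt% Na2O ÷ 61.979 g/mol = 0.16941 mol, giving 0.33882 Na and 0.16941 O.
2.32 wt% CaO ÷ 56.077 g/mol = 0.04137 mol, giving 0.04137 Ca and 0.04137 O.
21.39 wt% Al2O3 ÷ 101.961 g/mol = 0.20979 mol, giving 0.41958 Al and 0.62937 O.
65.85 wt% SiO2 ÷ 60.083 g/mol = 1.09598 mol, giving 1.09598 Si and 2.19196 O.
Oxygen sums to 3.03211; scaling by 8/3.03211 = 2.63843 puts the formula on 8 O.
Na: 0.33882 × 2.63843 = 0.894 atoms per formula unit.

0.894 Na apfu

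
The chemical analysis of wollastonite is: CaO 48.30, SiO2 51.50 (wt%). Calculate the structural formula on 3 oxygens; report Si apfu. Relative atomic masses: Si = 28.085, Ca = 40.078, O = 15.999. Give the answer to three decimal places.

0.998 Si apfu

48.30 wt% CaO ÷ 56.077 g/mol = 0.86132 mol, giving 0.86132 Ca and 0.86132 O.
51.50 wt% SiO2 ÷ 60.083 g/mol = 0.85715 mol, giving 0.85715 Si and 1.71430 O.
Oxygen sums to 2.57562; scaling by 3/2.57562 = 1.16477 puts the formula on 3 O.
Si: 0.85715 × 1.16477 = 0.998 atoms per formula unit.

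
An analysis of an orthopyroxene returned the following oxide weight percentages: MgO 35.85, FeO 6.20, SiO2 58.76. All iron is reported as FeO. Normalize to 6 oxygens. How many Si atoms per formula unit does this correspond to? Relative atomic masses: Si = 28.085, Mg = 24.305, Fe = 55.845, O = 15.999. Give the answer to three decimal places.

MgO (M=40.304): mol = 0.88949; Mg = 0.88949, O = 0.88949.
FeO (M=71.844): mol = 0.08630; Fe = 0.08630, O = 0.08630.
SiO2 (M=60.083): mol = 0.97798; Si = 0.97798, O = 1.95596.
ΣO = 2.93175; factor = 6/ΣO = 2.04656.
Si apfu = 0.97798 × 2.04656 = 2.001.

2.001 Si apfu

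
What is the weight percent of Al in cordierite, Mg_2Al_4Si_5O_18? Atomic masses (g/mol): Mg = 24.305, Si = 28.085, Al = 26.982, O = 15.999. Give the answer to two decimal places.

18.45 mass %

M(Mg_2Al_4Si_5O_18) = 584.945 g/mol.
Al contributes 4 × 26.982 = 107.928 g per mole.
107.928/584.945 = 0.1845 → 18.45%.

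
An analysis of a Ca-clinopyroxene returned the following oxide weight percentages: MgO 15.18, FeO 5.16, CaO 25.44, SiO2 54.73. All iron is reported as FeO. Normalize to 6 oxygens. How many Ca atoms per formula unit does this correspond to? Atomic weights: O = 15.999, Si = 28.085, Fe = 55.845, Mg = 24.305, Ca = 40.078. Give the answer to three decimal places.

MgO (M=40.304): mol = 0.37664; Mg = 0.37664, O = 0.37664.
FeO (M=71.844): mol = 0.07182; Fe = 0.07182, O = 0.07182.
CaO (M=56.077): mol = 0.45366; Ca = 0.45366, O = 0.45366.
SiO2 (M=60.083): mol = 0.91091; Si = 0.91091, O = 1.82182.
ΣO = 2.72394; factor = 6/ΣO = 2.20269.
Ca apfu = 0.45366 × 2.20269 = 0.999.

0.999 Ca apfu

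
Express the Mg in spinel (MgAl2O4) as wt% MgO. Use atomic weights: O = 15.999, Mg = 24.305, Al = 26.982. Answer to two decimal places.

28.33 wt%

M(MgAl2O4) = 142.265 g/mol; M(MgO) = 40.304 g/mol.
Moles MgO per formula unit = 1 Mg ÷ 1 = 1.0000.
MgO fraction = (1.0000 × 40.304) / 142.265 = 40.304/142.265 = 0.2833.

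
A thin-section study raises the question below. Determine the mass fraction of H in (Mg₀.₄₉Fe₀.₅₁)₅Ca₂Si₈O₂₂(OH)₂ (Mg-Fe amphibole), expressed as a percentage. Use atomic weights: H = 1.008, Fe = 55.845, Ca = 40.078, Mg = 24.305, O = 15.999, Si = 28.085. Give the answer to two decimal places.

Molar mass of (Mg₀.₄₉Fe₀.₅₁)₅Ca₂Si₈O₂₂(OH)₂: 2.45·24.305 + 2.55·55.845 + 2·40.078 + 8·28.085 + 24·15.999 + 2·1.008 = 892.780 g/mol.
Mass of H per formula unit: 2 × 1.008 = 2.016 g.
Weight fraction H = 2.016 / 892.780 = 0.0023.

0.23 wt%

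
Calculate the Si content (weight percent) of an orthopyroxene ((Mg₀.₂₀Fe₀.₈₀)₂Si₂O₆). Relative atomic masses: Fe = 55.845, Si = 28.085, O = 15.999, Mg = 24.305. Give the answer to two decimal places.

22.36 weight percent

Formula mass = 0.40×24.305 + 1.60×55.845 + 2×28.085 + 6×15.999 = 251.238 g/mol, of which 56.170 g is Si.
So Si makes up 56.170/251.238 = 0.2236 of the mass, i.e. 22.36%.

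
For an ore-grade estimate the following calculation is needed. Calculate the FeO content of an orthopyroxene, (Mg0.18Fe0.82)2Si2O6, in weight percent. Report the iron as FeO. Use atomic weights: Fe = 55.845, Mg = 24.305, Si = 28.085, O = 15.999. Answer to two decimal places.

46.66 wt%

Molar mass of (Mg0.18Fe0.82)2Si2O6 = 0.36*24.305 + 1.64*55.845 + 2*28.085 + 6*15.999 = 252.500 g/mol.
Each formula unit contains 1.64 Fe, equivalent to 1.64/1 = 1.6400 mol FeO.
M(FeO) = 1×55.845 + 1×15.999 = 71.844 g/mol.
Mass of FeO per formula unit = 1.6400 × 71.844 = 117.824 g.
FeO wt% = 117.824 / 252.500 × 100 = 46.66%.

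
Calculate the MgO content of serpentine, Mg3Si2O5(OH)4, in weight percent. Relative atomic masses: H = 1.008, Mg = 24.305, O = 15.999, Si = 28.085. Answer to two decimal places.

43.63 wt%

Molar mass of Mg3Si2O5(OH)4 = 3×24.305 + 2×28.085 + 9×15.999 + 4×1.008 = 277.108 g/mol.
Each formula unit contains 3 Mg, equivalent to 3/1 = 3.0000 mol MgO.
M(MgO) = 1×24.305 + 1×15.999 = 40.304 g/mol.
Mass of MgO per formula unit = 3.0000 × 40.304 = 120.912 g.
MgO wt% = 120.912 / 277.108 × 100 = 43.63%.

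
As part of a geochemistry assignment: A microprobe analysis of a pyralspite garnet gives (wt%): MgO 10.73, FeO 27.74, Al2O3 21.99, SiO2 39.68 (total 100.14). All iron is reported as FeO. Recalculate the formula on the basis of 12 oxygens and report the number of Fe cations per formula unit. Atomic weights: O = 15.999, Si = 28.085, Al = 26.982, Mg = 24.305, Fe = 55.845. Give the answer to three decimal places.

MgO: 10.73/40.304 = 0.26623 mol → 0.26623 mol Mg, 0.26623 mol O.
FeO: 27.74/71.844 = 0.38611 mol → 0.38611 mol Fe, 0.38611 mol O.
Al2O3: 21.99/101.961 = 0.21567 mol → 0.43134 mol Al, 0.64701 mol O.
SiO2: 39.68/60.083 = 0.66042 mol → 0.66042 mol Si, 1.32084 mol O.
Total oxygen = 2.62019 mol. Normalization factor = 12/2.62019 = 4.57982.
Fe per 12 O = 0.38611 × 4.57982 = 1.768.

1.768 Fe apfu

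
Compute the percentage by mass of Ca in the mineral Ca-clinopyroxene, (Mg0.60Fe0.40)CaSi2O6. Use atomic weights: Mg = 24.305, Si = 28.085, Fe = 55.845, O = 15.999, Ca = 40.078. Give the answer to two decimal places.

17.49 mass %

Molar mass of (Mg0.60Fe0.40)CaSi2O6: 0.60×24.305 + 0.40×55.845 + 1×40.078 + 2×28.085 + 6×15.999 = 229.163 g/mol.
Mass of Ca per formula unit: 1 × 40.078 = 40.078 g.
Weight fraction Ca = 40.078 / 229.163 = 0.1749.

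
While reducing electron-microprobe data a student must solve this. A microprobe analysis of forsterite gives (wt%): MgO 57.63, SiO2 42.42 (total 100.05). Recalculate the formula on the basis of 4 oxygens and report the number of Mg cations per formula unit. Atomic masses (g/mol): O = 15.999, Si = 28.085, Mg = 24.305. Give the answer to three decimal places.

2.013 Mg apfu

MgO: 57.63/40.304 = 1.42988 mol → 1.42988 mol Mg, 1.42988 mol O.
SiO2: 42.42/60.083 = 0.70602 mol → 0.70602 mol Si, 1.41204 mol O.
Total oxygen = 2.84192 mol. Normalization factor = 4/2.84192 = 1.40750.
Mg per 4 O = 1.42988 × 1.40750 = 2.013.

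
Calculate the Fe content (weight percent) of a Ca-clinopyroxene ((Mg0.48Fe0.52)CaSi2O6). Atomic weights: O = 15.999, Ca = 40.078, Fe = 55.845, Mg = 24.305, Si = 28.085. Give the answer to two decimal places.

M((Mg0.48Fe0.52)CaSi2O6) = 232.948 g/mol.
Fe contributes 0.52 × 55.845 = 29.039 g per mole.
29.039/232.948 = 0.1247 → 12.47%.

12.47 weight percent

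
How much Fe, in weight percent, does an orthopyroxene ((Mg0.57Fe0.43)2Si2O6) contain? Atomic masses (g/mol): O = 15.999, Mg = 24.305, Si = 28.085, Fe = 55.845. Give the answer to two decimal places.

21.07 weight percent

Formula mass = 1.14*24.305 + 0.86*55.845 + 2*28.085 + 6*15.999 = 227.898 g/mol, of which 48.027 g is Fe.
So Fe makes up 48.027/227.898 = 0.2107 of the mass, i.e. 21.07%.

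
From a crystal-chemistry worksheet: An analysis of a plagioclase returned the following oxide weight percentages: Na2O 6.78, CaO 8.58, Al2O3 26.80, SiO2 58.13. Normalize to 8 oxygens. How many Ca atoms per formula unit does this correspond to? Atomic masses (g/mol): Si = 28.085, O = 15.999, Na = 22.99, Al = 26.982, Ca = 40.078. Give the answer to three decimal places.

0.410 Ca apfu

Na2O: 6.78/61.979 = 0.10939 mol → 0.21878 mol Na, 0.10939 mol O.
CaO: 8.58/56.077 = 0.15300 mol → 0.15300 mol Ca, 0.15300 mol O.
Al2O3: 26.80/101.961 = 0.26285 mol → 0.52570 mol Al, 0.78855 mol O.
SiO2: 58.13/60.083 = 0.96749 mol → 0.96749 mol Si, 1.93498 mol O.
Total oxygen = 2.98592 mol. Normalization factor = 8/2.98592 = 2.67924.
Ca per 8 O = 0.15300 × 2.67924 = 0.410.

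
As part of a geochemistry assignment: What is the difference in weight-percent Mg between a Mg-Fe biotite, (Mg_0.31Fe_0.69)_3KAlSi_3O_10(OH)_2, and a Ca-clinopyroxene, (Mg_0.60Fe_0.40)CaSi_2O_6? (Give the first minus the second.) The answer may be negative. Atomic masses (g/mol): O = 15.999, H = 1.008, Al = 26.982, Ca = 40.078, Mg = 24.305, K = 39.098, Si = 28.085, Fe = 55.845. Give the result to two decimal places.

Mg in (Mg_0.31Fe_0.69)_3KAlSi_3O_10(OH)_2: molar mass 482.542 g/mol; 0.93×24.305 = 22.604 g → 4.68 wt%.
Mg in (Mg_0.60Fe_0.40)CaSi_2O_6: molar mass 229.163 g/mol; 0.60×24.305 = 14.583 g → 6.36 wt%.
Difference = 4.68 − 6.36 = -1.68 percentage points.

-1.68 percentage points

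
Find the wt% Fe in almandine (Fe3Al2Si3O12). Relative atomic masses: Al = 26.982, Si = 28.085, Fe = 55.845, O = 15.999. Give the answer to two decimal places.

Molar mass of Fe3Al2Si3O12: 3*55.845 + 2*26.982 + 3*28.085 + 12*15.999 = 497.742 g/mol.
Mass of Fe per formula unit: 3 × 55.845 = 167.535 g.
Weight fraction Fe = 167.535 / 497.742 = 0.3366.

33.66 wt%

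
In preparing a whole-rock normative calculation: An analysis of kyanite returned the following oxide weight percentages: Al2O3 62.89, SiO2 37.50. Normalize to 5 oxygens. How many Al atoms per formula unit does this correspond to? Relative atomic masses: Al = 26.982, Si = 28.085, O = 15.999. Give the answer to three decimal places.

1.991 Al apfu

62.89 wt% Al2O3 ÷ 101.961 g/mol = 0.61680 mol, giving 1.23360 Al and 1.85040 O.
37.50 wt% SiO2 ÷ 60.083 g/mol = 0.62414 mol, giving 0.62414 Si and 1.24828 O.
Oxygen sums to 3.09868; scaling by 5/3.09868 = 1.61359 puts the formula on 5 O.
Al: 1.23360 × 1.61359 = 1.991 atoms per formula unit.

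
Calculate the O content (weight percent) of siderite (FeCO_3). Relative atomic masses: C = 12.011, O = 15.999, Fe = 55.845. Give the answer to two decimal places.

41.43 weight percent

Molar mass of FeCO_3: 1×55.845 + 1×12.011 + 3×15.999 = 115.853 g/mol.
Mass of O per formula unit: 3 × 15.999 = 47.997 g.
Weight fraction O = 47.997 / 115.853 = 0.4143.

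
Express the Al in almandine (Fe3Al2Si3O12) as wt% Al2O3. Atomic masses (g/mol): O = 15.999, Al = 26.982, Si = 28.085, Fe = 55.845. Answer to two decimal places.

20.48 wt%

Molar mass of Fe3Al2Si3O12 = 3·55.845 + 2·26.982 + 3·28.085 + 12·15.999 = 497.742 g/mol.
Each formula unit contains 2 Al, equivalent to 2/2 = 1.0000 mol Al2O3.
M(Al2O3) = 2×26.982 + 3×15.999 = 101.961 g/mol.
Mass of Al2O3 per formula unit = 1.0000 × 101.961 = 101.961 g.
Al2O3 wt% = 101.961 / 497.742 × 100 = 20.48%.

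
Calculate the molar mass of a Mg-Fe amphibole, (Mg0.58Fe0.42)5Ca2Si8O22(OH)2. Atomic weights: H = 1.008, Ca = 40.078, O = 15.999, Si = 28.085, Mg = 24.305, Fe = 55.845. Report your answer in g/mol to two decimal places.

M = 2.90·24.305 + 2.10·55.845 + 2·40.078 + 8·28.085 + 24·15.999 + 2·1.008

878.59 g/mol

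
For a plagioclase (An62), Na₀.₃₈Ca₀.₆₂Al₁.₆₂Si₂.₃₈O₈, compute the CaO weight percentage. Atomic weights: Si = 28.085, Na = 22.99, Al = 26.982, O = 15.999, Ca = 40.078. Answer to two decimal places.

12.78 wt%

Molar mass of Na₀.₃₈Ca₀.₆₂Al₁.₆₂Si₂.₃₈O₈ = 0.38×22.99 + 0.62×40.078 + 1.62×26.982 + 2.38×28.085 + 8×15.999 = 272.130 g/mol.
Each formula unit contains 0.62 Ca, equivalent to 0.62/1 = 0.6200 mol CaO.
M(CaO) = 1×40.078 + 1×15.999 = 56.077 g/mol.
Mass of CaO per formula unit = 0.6200 × 56.077 = 34.768 g.
CaO wt% = 34.768 / 272.130 × 100 = 12.78%.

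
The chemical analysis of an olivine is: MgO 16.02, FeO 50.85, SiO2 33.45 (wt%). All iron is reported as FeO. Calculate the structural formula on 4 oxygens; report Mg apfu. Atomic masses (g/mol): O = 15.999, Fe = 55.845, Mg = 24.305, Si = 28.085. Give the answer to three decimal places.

16.02 wt% MgO ÷ 40.304 g/mol = 0.39748 mol, giving 0.39748 Mg and 0.39748 O.
50.85 wt% FeO ÷ 71.844 g/mol = 0.70778 mol, giving 0.70778 Fe and 0.70778 O.
33.45 wt% SiO2 ÷ 60.083 g/mol = 0.55673 mol, giving 0.55673 Si and 1.11346 O.
Oxygen sums to 2.21872; scaling by 4/2.21872 = 1.80284 puts the formula on 4 O.
Mg: 0.39748 × 1.80284 = 0.717 atoms per formula unit.

0.717 Mg apfu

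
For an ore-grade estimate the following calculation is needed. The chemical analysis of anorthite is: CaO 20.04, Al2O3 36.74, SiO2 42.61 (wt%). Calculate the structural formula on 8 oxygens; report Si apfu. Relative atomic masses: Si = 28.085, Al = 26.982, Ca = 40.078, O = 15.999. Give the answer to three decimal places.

1.986 Si apfu

CaO (M=56.077): mol = 0.35737; Ca = 0.35737, O = 0.35737.
Al2O3 (M=101.961): mol = 0.36033; Al = 0.72066, O = 1.08099.
SiO2 (M=60.083): mol = 0.70919; Si = 0.70919, O = 1.41838.
ΣO = 2.85674; factor = 8/ΣO = 2.80039.
Si apfu = 0.70919 × 2.80039 = 1.986.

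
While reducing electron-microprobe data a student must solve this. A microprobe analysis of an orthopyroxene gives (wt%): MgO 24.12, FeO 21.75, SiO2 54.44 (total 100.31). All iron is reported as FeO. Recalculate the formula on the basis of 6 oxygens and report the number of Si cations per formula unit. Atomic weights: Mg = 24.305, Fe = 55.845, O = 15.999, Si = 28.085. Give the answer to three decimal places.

2.004 Si apfu

MgO: 24.12/40.304 = 0.59845 mol → 0.59845 mol Mg, 0.59845 mol O.
FeO: 21.75/71.844 = 0.30274 mol → 0.30274 mol Fe, 0.30274 mol O.
SiO2: 54.44/60.083 = 0.90608 mol → 0.90608 mol Si, 1.81216 mol O.
Total oxygen = 2.71335 mol. Normalization factor = 6/2.71335 = 2.21129.
Si per 6 O = 0.90608 × 2.21129 = 2.004.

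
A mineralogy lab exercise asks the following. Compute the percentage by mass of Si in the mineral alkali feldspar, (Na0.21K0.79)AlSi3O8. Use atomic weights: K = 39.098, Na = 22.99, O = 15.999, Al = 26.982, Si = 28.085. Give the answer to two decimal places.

Formula mass = 0.21×22.99 + 0.79×39.098 + 1×26.982 + 3×28.085 + 8×15.999 = 274.944 g/mol, of which 84.255 g is Si.
So Si makes up 84.255/274.944 = 0.3064 of the mass, i.e. 30.64%.

30.64 wt%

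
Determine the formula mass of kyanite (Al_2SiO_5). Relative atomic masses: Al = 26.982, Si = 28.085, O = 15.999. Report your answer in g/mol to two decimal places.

Al: 2 × 26.982 = 53.9640
Si: 1 × 28.085 = 28.0850
O: 5 × 15.999 = 79.9950
Summing the contributions gives the formula mass.

162.04 g/mol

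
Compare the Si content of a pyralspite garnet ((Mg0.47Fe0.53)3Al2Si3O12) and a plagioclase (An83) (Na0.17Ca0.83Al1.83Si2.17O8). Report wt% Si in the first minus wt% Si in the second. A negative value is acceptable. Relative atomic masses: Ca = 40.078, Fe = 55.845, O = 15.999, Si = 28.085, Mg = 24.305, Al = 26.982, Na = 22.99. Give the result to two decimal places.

-3.53 percentage points

M((Mg0.47Fe0.53)3Al2Si3O12) = 453.271 g/mol, so wt% Si = 84.255/453.271 × 100 = 18.59%.
M(Na0.17Ca0.83Al1.83Si2.17O8) = 275.487 g/mol, so wt% Si = 60.944/275.487 × 100 = 22.12%.
18.59 − 22.12 = -3.53 pp.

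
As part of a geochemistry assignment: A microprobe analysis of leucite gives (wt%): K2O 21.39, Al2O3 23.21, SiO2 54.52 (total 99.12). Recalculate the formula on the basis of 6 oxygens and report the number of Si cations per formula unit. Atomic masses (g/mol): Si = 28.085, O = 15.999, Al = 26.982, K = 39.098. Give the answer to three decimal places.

1.998 Si apfu

21.39 wt% K2O ÷ 94.195 g/mol = 0.22708 mol, giving 0.45416 K and 0.22708 O.
23.21 wt% Al2O3 ÷ 101.961 g/mol = 0.22764 mol, giving 0.45528 Al and 0.68292 O.
54.52 wt% SiO2 ÷ 60.083 g/mol = 0.90741 mol, giving 0.90741 Si and 1.81482 O.
Oxygen sums to 2.72482; scaling by 6/2.72482 = 2.20198 puts the formula on 6 O.
Si: 0.90741 × 2.20198 = 1.998 atoms per formula unit.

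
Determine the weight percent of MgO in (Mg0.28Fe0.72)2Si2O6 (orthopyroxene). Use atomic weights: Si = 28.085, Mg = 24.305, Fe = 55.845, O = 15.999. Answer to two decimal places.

9.17 wt%

Molar mass of (Mg0.28Fe0.72)2Si2O6 = 0.56·24.305 + 1.44·55.845 + 2·28.085 + 6·15.999 = 246.192 g/mol.
Each formula unit contains 0.56 Mg, equivalent to 0.56/1 = 0.5600 mol MgO.
M(MgO) = 1×24.305 + 1×15.999 = 40.304 g/mol.
Mass of MgO per formula unit = 0.5600 × 40.304 = 22.570 g.
MgO wt% = 22.570 / 246.192 × 100 = 9.17%.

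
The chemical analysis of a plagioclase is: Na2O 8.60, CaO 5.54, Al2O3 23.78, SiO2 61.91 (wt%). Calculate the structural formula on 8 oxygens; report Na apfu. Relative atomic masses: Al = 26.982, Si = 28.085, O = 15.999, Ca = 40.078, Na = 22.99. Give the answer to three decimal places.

8.60 wt% Na2O ÷ 61.979 g/mol = 0.13876 mol, giving 0.27752 Na and 0.13876 O.
5.54 wt% CaO ÷ 56.077 g/mol = 0.09879 mol, giving 0.09879 Ca and 0.09879 O.
23.78 wt% Al2O3 ÷ 101.961 g/mol = 0.23323 mol, giving 0.46646 Al and 0.69969 O.
61.91 wt% SiO2 ÷ 60.083 g/mol = 1.03041 mol, giving 1.03041 Si and 2.06082 O.
Oxygen sums to 2.99806; scaling by 8/2.99806 = 2.66839 puts the formula on 8 O.
Na: 0.27752 × 2.66839 = 0.741 atoms per formula unit.

0.741 Na apfu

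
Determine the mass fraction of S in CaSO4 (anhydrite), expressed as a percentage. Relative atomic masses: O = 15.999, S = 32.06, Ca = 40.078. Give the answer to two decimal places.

23.55 weight percent

Molar mass of CaSO4: 1·40.078 + 1·32.06 + 4·15.999 = 136.134 g/mol.
Mass of S per formula unit: 1 × 32.06 = 32.060 g.
Weight fraction S = 32.060 / 136.134 = 0.2355.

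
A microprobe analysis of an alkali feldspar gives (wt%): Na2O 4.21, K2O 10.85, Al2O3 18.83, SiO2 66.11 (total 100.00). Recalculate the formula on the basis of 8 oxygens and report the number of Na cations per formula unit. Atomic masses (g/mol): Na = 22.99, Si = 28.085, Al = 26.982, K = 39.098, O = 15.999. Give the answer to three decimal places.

0.370 Na apfu

4.21 wt% Na2O ÷ 61.979 g/mol = 0.06793 mol, giving 0.13586 Na and 0.06793 O.
10.85 wt% K2O ÷ 94.195 g/mol = 0.11519 mol, giving 0.23038 K and 0.11519 O.
18.83 wt% Al2O3 ÷ 101.961 g/mol = 0.18468 mol, giving 0.36936 Al and 0.55404 O.
66.11 wt% SiO2 ÷ 60.083 g/mol = 1.10031 mol, giving 1.10031 Si and 2.20062 O.
Oxygen sums to 2.93778; scaling by 8/2.93778 = 2.72314 puts the formula on 8 O.
Na: 0.13586 × 2.72314 = 0.370 atoms per formula unit.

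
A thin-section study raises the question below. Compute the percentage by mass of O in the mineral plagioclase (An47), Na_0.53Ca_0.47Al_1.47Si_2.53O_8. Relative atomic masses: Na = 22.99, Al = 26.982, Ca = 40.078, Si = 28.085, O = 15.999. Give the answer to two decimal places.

47.45 wt%

Molar mass of Na_0.53Ca_0.47Al_1.47Si_2.53O_8: 0.53*22.99 + 0.47*40.078 + 1.47*26.982 + 2.53*28.085 + 8*15.999 = 269.732 g/mol.
Mass of O per formula unit: 8 × 15.999 = 127.992 g.
Weight fraction O = 127.992 / 269.732 = 0.4745.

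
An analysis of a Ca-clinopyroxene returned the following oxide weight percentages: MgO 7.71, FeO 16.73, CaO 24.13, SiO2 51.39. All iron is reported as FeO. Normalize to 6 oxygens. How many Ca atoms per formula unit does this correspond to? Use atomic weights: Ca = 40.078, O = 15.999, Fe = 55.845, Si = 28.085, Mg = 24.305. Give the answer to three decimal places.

MgO: 7.71/40.304 = 0.19130 mol → 0.19130 mol Mg, 0.19130 mol O.
FeO: 16.73/71.844 = 0.23287 mol → 0.23287 mol Fe, 0.23287 mol O.
CaO: 24.13/56.077 = 0.43030 mol → 0.43030 mol Ca, 0.43030 mol O.
SiO2: 51.39/60.083 = 0.85532 mol → 0.85532 mol Si, 1.71064 mol O.
Total oxygen = 2.56511 mol. Normalization factor = 6/2.56511 = 2.33908.
Ca per 6 O = 0.43030 × 2.33908 = 1.007.

1.007 Ca apfu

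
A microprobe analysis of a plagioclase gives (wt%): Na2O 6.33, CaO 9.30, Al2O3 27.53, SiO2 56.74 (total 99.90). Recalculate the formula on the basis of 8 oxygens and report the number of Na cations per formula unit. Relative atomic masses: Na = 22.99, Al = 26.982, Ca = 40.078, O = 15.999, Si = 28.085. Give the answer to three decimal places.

0.551 Na apfu

Na2O: 6.33/61.979 = 0.10213 mol → 0.20426 mol Na, 0.10213 mol O.
CaO: 9.30/56.077 = 0.16584 mol → 0.16584 mol Ca, 0.16584 mol O.
Al2O3: 27.53/101.961 = 0.27001 mol → 0.54002 mol Al, 0.81003 mol O.
SiO2: 56.74/60.083 = 0.94436 mol → 0.94436 mol Si, 1.88872 mol O.
Total oxygen = 2.96672 mol. Normalization factor = 8/2.96672 = 2.69658.
Na per 8 O = 0.20426 × 2.69658 = 0.551.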